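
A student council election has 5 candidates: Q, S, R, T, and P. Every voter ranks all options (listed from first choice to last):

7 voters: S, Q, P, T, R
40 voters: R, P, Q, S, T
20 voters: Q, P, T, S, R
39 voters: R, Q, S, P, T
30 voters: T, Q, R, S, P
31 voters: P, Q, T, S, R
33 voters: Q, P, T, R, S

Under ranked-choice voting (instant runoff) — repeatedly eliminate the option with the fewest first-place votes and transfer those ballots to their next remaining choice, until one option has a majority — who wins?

Q

Round 1: Q 53, S 7, R 79, T 30, P 31. Eliminate S.
Round 2: Q 60, R 79, T 30, P 31. Eliminate T.
Round 3: Q 90, R 79, P 31. Eliminate P.
Round 4: Q 121, R 79. Q has a majority.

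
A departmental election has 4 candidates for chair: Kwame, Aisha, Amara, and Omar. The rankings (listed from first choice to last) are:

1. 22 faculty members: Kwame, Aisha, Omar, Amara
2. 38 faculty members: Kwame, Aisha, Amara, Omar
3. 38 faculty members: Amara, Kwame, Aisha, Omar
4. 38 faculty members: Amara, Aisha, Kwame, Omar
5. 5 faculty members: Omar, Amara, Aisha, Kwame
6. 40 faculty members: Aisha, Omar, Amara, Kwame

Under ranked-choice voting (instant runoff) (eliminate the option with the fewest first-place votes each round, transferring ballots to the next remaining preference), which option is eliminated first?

Omar

Round 1: Kwame 60, Aisha 40, Amara 76, Omar 5. Eliminate Omar.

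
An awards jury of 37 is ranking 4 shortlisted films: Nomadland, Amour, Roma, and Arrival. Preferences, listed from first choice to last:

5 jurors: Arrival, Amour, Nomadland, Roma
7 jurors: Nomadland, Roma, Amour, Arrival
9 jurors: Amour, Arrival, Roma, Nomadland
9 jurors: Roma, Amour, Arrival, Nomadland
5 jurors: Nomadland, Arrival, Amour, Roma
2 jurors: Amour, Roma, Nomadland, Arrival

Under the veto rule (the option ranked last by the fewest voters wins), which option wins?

Last-place votes: Nomadland 18, Amour 0, Roma 10, Arrival 9.
Amour is ranked last by the fewest voters, so Amour wins.

Amour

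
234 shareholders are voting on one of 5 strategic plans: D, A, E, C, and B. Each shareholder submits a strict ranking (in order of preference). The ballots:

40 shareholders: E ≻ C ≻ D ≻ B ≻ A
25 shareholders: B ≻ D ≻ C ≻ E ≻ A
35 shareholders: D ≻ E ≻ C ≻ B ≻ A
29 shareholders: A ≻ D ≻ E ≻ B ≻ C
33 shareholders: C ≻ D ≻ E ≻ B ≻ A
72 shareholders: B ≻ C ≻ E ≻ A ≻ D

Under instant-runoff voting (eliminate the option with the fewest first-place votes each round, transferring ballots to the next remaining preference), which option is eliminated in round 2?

C

Round 1: D 35, A 29, E 40, C 33, B 97. Eliminate A.
Round 2: D 64, E 40, C 33, B 97. Eliminate C.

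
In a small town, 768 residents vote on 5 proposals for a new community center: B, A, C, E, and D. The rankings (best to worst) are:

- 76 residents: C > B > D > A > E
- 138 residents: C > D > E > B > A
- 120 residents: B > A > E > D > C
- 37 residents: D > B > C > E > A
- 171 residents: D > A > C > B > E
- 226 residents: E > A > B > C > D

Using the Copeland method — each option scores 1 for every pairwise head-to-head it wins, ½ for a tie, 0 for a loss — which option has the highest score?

C

B: beats E and D; loses to A and C → score 2.
A: beats B and C; loses to E and D → score 2.
C: beats B, E, and D; loses to A → score 3.
E: beats A; loses to B, C, and D → score 1.
D: beats A and E; loses to B and C → score 2.
C has the best pairwise record.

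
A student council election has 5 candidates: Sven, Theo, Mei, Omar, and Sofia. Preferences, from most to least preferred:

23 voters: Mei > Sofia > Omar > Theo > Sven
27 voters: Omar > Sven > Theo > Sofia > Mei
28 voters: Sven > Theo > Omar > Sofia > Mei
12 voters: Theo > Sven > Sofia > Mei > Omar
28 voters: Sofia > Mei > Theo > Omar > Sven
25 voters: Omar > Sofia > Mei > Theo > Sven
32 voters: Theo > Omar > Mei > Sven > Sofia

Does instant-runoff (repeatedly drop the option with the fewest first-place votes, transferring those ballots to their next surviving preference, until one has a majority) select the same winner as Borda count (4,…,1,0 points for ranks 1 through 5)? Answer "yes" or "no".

no

Instant-runoff — R1 Sven 28, Theo 44, Mei 23, Omar 52, Sofia 28 (Mei out); R2 Sven 28, Theo 44, Omar 52, Sofia 51 (Sven out); R3 Theo 72, Omar 52, Sofia 51 (Sofia out); R4 Theo 100, Omar 75 (Theo winner). Winner: Theo.
Borda — scores: Sven 261, Theo 418, Mei 302, Omar 434, Sofia 335. Winner: Omar.
The two methods disagree.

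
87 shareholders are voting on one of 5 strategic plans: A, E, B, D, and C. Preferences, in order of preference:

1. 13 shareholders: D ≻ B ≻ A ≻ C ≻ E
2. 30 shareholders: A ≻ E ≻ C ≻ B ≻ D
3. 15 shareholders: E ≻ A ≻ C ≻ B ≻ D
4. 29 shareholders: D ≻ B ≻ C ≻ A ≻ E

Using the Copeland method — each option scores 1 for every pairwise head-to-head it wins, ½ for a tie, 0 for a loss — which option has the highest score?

A: beats E, B, D, and C → score 4.
E: beats B, D, and C; loses to A → score 3.
B: beats D; loses to A, E, and C → score 1.
D: loses to A, E, B, and C → score 0.
C: beats B and D; loses to A and E → score 2.
A has the best pairwise record.

A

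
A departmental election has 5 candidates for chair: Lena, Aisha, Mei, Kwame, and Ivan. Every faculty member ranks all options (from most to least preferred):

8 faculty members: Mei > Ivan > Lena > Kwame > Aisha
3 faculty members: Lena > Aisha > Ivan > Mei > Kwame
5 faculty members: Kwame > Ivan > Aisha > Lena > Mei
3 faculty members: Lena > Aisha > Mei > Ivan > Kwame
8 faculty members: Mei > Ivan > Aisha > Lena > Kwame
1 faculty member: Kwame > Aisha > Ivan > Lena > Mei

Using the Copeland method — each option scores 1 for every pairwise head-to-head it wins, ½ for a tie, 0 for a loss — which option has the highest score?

Lena: beats Kwame; ties Aisha; loses to Mei and Ivan → score 1.5.
Aisha: ties Lena and Kwame; loses to Mei and Ivan → score 1.
Mei: beats Lena, Aisha, Kwame, and Ivan → score 4.
Kwame: ties Aisha; loses to Lena, Mei, and Ivan → score 0.5.
Ivan: beats Lena, Aisha, and Kwame; loses to Mei → score 3.
Mei has the best pairwise record.

Mei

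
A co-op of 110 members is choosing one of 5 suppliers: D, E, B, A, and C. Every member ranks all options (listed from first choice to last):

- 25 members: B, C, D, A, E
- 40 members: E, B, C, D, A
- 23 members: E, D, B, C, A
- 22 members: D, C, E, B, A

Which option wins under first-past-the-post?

First-place votes: D 22, E 63, B 25, A 0, C 0.
E has the most first-place votes.

E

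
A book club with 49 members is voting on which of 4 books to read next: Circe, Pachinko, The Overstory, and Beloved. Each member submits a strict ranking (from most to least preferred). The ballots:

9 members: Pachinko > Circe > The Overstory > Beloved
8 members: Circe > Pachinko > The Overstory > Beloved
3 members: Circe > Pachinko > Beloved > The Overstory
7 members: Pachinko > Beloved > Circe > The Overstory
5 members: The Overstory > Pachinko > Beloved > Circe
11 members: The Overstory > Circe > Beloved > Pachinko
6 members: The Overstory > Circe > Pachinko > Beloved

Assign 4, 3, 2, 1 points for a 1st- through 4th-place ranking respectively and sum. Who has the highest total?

Circe: 9·3 + 8·4 + 3·4 + 7·2 + 5·1 + 11·3 + 6·3 = 141
Pachinko: 9·4 + 8·3 + 3·3 + 7·4 + 5·3 + 11·1 + 6·2 = 135
The Overstory: 9·2 + 8·2 + 3·1 + 7·1 + 5·4 + 11·4 + 6·4 = 132
Beloved: 9·1 + 8·1 + 3·2 + 7·3 + 5·2 + 11·2 + 6·1 = 82
Circe has the highest Borda score (141).

Circe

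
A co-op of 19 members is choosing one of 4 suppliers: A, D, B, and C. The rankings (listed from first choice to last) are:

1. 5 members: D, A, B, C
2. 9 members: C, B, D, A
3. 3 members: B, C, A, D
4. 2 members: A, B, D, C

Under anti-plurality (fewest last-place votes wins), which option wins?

Last-place votes: A 9, D 3, B 0, C 7.
B is ranked last by the fewest voters, so B wins.

B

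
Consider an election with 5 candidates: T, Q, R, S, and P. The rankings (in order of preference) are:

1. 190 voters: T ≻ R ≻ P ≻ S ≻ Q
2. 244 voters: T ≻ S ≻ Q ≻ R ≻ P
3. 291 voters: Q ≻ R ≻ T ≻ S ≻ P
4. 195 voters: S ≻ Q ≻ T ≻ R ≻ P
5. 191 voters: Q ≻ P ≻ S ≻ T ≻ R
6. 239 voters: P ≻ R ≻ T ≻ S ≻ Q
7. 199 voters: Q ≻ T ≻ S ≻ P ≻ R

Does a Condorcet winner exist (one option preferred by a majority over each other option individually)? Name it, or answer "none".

Checking pairwise contests:
Q beats T 876–673.
S beats Q 868–681.
T beats R 1019–530.
T beats S 1163–386.
T beats P 1119–430.
Every option loses at least one head-to-head, so there is no Condorcet winner.

none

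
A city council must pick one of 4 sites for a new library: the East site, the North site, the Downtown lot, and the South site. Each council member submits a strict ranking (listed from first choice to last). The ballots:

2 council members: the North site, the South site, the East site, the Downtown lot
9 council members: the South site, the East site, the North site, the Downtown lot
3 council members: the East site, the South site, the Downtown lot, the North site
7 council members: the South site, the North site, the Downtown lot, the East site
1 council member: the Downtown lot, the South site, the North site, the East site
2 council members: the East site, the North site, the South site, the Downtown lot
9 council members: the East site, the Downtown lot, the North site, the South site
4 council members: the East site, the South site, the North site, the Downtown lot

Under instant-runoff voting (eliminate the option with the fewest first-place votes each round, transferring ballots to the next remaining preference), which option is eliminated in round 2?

Round 1: the East site 18, the North site 2, the Downtown lot 1, the South site 16. Eliminate the Downtown lot.
Round 2: the East site 18, the North site 2, the South site 17. Eliminate the North site.

the North site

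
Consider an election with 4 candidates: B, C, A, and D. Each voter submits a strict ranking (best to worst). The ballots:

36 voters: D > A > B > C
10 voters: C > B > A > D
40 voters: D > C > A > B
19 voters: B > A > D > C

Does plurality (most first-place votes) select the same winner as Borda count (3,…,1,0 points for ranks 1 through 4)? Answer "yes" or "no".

Plurality — first-place votes: B 19, C 10, A 0, D 76. Winner: D.
Borda — scores: B 113, C 110, A 160, D 247. Winner: D.
The two methods agree.

yes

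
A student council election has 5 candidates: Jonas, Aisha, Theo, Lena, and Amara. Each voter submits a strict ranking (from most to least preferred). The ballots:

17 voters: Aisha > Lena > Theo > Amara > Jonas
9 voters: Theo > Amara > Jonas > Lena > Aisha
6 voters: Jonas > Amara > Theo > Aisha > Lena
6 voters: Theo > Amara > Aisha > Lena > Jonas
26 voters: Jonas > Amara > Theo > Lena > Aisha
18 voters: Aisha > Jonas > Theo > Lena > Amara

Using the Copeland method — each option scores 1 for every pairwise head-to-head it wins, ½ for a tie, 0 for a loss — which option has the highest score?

Jonas: beats Theo, Lena, and Amara; ties Aisha → score 3.5.
Aisha: beats Lena; ties Jonas; loses to Theo and Amara → score 1.5.
Theo: beats Aisha, Lena, and Amara; loses to Jonas → score 3.
Lena: loses to Jonas, Aisha, Theo, and Amara → score 0.
Amara: beats Aisha and Lena; loses to Jonas and Theo → score 2.
Jonas has the best pairwise record.

Jonas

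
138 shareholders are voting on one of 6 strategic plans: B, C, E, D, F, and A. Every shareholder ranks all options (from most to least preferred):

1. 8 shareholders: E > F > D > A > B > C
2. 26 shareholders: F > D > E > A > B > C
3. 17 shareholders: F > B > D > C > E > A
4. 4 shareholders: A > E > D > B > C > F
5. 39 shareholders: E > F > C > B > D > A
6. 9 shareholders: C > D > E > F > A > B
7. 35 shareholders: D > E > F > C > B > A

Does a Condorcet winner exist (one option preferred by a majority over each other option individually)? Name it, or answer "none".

none

Checking pairwise contests:
C beats B 83–55.
E beats C 112–26.
D beats E 87–51.
F beats D 90–48.
E beats F 95–43.
B beats A 91–47.
Every option loses at least one head-to-head, so there is no Condorcet winner.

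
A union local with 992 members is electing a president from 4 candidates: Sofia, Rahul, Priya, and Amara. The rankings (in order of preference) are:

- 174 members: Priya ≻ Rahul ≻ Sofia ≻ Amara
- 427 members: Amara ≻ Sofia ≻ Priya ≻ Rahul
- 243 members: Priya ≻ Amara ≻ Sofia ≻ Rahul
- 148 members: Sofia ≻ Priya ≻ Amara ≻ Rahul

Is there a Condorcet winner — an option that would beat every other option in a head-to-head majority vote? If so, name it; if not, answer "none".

none

Checking pairwise contests:
Amara beats Sofia 670–322.
Sofia beats Rahul 818–174.
Sofia beats Priya 575–417.
Priya beats Amara 565–427.
Every option loses at least one head-to-head, so there is no Condorcet winner.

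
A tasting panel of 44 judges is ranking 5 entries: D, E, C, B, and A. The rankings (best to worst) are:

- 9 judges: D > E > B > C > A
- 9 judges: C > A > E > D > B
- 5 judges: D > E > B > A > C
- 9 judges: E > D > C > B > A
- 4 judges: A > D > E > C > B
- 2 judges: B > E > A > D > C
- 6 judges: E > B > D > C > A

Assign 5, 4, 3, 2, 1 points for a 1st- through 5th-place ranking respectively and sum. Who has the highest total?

E

D: 9·5 + 9·2 + 5·5 + 9·4 + 4·4 + 2·2 + 6·3 = 162
E: 9·4 + 9·3 + 5·4 + 9·5 + 4·3 + 2·4 + 6·5 = 178
C: 9·2 + 9·5 + 5·1 + 9·3 + 4·2 + 2·1 + 6·2 = 117
B: 9·3 + 9·1 + 5·3 + 9·2 + 4·1 + 2·5 + 6·4 = 107
A: 9·1 + 9·4 + 5·2 + 9·1 + 4·5 + 2·3 + 6·1 = 96
E has the highest Borda score (178).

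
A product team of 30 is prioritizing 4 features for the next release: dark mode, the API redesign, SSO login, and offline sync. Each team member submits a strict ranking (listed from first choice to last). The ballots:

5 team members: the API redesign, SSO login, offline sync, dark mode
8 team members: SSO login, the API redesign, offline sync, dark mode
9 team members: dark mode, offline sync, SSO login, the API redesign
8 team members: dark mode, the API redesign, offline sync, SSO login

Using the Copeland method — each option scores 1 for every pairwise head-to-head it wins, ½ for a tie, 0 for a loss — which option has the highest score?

dark mode: beats the API redesign, SSO login, and offline sync → score 3.
the API redesign: beats offline sync; loses to dark mode and SSO login → score 1.
SSO login: beats the API redesign; loses to dark mode and offline sync → score 1.
offline sync: beats SSO login; loses to dark mode and the API redesign → score 1.
dark mode has the best pairwise record.

dark mode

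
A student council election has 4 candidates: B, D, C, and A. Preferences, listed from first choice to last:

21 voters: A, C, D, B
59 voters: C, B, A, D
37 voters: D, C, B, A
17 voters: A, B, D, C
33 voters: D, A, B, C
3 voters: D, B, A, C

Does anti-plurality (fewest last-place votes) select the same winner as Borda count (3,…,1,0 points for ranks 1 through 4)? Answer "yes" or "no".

Anti-plurality — last-place votes: B 21, D 59, C 53, A 37. Winner: B.
Borda — scores: B 228, D 257, C 293, A 242. Winner: C.
The two methods disagree.

no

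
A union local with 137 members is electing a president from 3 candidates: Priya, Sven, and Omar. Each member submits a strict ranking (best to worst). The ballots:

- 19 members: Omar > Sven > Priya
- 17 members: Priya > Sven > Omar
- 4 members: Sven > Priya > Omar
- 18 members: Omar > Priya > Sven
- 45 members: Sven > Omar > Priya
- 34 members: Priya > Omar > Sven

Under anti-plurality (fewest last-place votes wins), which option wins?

Last-place votes: Priya 64, Sven 52, Omar 21.
Omar is ranked last by the fewest voters, so Omar wins.

Omar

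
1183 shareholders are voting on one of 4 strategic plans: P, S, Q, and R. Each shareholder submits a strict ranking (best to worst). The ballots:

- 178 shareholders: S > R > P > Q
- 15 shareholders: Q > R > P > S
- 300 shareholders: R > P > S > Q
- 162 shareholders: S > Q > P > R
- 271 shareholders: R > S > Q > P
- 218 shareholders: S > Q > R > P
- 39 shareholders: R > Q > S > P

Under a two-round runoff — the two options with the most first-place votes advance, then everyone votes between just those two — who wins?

Round 1 first-place votes: P 0, S 558, Q 15, R 610.
R and S advance.
Runoff: R is preferred to S by 625 voters; S by 558.
R wins the runoff.

R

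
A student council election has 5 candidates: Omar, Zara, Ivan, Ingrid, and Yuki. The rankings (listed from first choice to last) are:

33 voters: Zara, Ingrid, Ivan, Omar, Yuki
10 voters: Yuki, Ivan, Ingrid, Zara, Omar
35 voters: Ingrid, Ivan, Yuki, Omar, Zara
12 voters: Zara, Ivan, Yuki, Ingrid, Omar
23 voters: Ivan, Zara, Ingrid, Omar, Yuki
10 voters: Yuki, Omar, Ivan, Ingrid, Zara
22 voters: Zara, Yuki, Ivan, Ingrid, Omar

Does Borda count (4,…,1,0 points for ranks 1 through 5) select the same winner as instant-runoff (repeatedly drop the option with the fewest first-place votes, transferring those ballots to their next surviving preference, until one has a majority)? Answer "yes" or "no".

yes

Borda — scores: Omar 121, Zara 347, Ivan 393, Ingrid 349, Yuki 240. Winner: Ivan.
Instant-runoff — R1 Omar 0, Zara 67, Ivan 23, Ingrid 35, Yuki 20 (Omar out); R2 Zara 67, Ivan 23, Ingrid 35, Yuki 20 (Yuki out); R3 Zara 67, Ivan 43, Ingrid 35 (Ingrid out); R4 Zara 67, Ivan 78 (Ivan winner). Winner: Ivan.
The two methods agree.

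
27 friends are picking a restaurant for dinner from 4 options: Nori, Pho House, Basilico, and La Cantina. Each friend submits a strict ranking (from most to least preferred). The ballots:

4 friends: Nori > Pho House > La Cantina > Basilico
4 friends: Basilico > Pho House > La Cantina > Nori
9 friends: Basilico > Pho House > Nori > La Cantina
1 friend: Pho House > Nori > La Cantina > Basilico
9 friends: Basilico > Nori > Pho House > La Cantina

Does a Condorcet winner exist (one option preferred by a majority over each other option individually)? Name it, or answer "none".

Basilico vs Nori: 22–5 for Basilico.
Basilico vs Pho House: 22–5 for Basilico.
Basilico vs La Cantina: 22–5 for Basilico.
Basilico beats every other option head-to-head.

Basilico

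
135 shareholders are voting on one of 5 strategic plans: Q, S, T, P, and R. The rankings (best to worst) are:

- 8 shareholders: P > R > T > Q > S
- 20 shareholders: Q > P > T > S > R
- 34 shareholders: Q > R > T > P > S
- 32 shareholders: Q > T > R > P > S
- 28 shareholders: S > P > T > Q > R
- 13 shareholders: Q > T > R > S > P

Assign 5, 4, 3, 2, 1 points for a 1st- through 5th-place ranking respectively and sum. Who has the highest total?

Q

Q: 8·2 + 20·5 + 34·5 + 32·5 + 28·2 + 13·5 = 567
S: 8·1 + 20·2 + 34·1 + 32·1 + 28·5 + 13·2 = 280
T: 8·3 + 20·3 + 34·3 + 32·4 + 28·3 + 13·4 = 450
P: 8·5 + 20·4 + 34·2 + 32·2 + 28·4 + 13·1 = 377
R: 8·4 + 20·1 + 34·4 + 32·3 + 28·1 + 13·3 = 351
Q has the highest Borda score (567).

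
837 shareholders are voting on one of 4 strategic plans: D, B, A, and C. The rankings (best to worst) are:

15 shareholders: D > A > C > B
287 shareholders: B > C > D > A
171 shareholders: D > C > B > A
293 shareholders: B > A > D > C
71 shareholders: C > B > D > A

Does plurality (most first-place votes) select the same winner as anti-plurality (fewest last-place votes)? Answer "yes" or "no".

no

Plurality — first-place votes: D 186, B 580, A 0, C 71. Winner: B.
Anti-plurality — last-place votes: D 0, B 15, A 529, C 293. Winner: D.
The two methods disagree.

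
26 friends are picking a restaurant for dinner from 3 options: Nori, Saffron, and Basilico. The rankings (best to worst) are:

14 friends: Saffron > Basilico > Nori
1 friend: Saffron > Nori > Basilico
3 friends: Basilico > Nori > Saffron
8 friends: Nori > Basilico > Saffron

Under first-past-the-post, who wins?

Saffron

First-place votes: Nori 8, Saffron 15, Basilico 3.
Saffron has the most first-place votes.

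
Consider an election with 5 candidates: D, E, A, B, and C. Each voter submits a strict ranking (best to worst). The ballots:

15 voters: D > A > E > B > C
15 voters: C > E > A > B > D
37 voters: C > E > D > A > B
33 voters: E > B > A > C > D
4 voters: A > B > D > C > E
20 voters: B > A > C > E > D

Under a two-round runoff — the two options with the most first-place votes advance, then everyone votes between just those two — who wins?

Round 1 first-place votes: D 15, E 33, A 4, B 20, C 52.
C and E advance.
Runoff: C is preferred to E by 76 voters; E by 48.
C wins the runoff.

C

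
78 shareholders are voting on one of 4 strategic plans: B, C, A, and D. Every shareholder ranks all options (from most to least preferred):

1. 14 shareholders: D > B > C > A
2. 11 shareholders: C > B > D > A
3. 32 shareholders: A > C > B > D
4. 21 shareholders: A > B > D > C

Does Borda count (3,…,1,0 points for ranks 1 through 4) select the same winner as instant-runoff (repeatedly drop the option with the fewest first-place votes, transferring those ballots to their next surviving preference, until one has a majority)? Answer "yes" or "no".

Borda — scores: B 124, C 111, A 159, D 74. Winner: A.
Instant-runoff — R1 B 0, C 11, A 53, D 14 (A winner). Winner: A.
The two methods agree.

yes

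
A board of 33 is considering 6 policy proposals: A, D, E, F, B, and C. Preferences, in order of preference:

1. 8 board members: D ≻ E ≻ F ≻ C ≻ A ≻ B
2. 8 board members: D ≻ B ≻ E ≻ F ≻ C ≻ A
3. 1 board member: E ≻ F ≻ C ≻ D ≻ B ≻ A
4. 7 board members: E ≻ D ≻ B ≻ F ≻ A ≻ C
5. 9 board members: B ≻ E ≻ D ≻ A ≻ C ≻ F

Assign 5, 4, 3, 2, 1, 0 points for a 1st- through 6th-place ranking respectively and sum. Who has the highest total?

A: 8·1 + 8·0 + 1·0 + 7·1 + 9·2 = 33
D: 8·5 + 8·5 + 1·2 + 7·4 + 9·3 = 137
E: 8·4 + 8·3 + 1·5 + 7·5 + 9·4 = 132
F: 8·3 + 8·2 + 1·4 + 7·2 + 9·0 = 58
B: 8·0 + 8·4 + 1·1 + 7·3 + 9·5 = 99
C: 8·2 + 8·1 + 1·3 + 7·0 + 9·1 = 36
D has the highest Borda score (137).

D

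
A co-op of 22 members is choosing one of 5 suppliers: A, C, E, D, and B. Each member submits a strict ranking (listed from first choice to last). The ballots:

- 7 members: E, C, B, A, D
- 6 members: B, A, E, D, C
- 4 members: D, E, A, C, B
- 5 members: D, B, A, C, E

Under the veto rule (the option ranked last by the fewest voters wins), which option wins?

Last-place votes: A 0, C 6, E 5, D 7, B 4.
A is ranked last by the fewest voters, so A wins.

A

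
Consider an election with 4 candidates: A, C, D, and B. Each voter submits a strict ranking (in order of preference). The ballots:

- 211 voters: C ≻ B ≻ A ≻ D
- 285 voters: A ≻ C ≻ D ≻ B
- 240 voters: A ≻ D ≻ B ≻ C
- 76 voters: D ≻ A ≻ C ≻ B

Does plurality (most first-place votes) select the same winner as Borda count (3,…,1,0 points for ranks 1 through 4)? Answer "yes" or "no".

Plurality — first-place votes: A 525, C 211, D 76, B 0. Winner: A.
Borda — scores: A 1938, C 1279, D 993, B 662. Winner: A.
The two methods agree.

yes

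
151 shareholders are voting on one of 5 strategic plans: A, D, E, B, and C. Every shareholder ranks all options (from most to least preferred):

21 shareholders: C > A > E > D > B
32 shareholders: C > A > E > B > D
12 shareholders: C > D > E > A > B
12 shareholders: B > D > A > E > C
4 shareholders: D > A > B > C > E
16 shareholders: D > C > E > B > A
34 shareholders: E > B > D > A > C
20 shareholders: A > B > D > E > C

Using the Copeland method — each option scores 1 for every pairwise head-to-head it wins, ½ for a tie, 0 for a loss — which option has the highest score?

A: beats E and B; loses to D and C → score 2.
D: beats A and C; loses to E and B → score 2.
E: beats D and B; loses to A and C → score 2.
B: beats D; loses to A, E, and C → score 1.
C: beats A, E, and B; loses to D → score 3.
C has the best pairwise record.

C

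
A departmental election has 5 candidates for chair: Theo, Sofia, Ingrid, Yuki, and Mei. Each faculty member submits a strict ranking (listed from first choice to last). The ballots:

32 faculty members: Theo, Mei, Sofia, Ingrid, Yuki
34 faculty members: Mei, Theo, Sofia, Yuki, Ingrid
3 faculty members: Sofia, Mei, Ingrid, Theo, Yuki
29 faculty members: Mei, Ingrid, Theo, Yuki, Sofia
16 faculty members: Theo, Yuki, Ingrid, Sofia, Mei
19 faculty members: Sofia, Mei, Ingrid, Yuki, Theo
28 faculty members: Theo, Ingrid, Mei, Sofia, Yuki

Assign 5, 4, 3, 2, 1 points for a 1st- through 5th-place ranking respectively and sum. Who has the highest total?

Theo: 32·5 + 34·4 + 3·2 + 29·3 + 16·5 + 19·1 + 28·5 = 628
Sofia: 32·3 + 34·3 + 3·5 + 29·1 + 16·2 + 19·5 + 28·2 = 425
Ingrid: 32·2 + 34·1 + 3·3 + 29·4 + 16·3 + 19·3 + 28·4 = 440
Yuki: 32·1 + 34·2 + 3·1 + 29·2 + 16·4 + 19·2 + 28·1 = 291
Mei: 32·4 + 34·5 + 3·4 + 29·5 + 16·1 + 19·4 + 28·3 = 631
Mei has the highest Borda score (631).

Mei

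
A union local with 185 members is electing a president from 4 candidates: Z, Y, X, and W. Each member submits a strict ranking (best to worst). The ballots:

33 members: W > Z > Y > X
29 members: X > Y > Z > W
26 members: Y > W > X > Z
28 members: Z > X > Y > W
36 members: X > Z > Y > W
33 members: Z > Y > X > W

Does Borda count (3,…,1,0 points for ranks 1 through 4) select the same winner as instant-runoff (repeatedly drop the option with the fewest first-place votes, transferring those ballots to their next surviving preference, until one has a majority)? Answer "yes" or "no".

Borda — scores: Z 350, Y 299, X 310, W 151. Winner: Z.
Instant-runoff — R1 Z 61, Y 26, X 65, W 33 (Y out); R2 Z 61, X 65, W 59 (W out); R3 Z 94, X 91 (Z winner). Winner: Z.
The two methods agree.

yes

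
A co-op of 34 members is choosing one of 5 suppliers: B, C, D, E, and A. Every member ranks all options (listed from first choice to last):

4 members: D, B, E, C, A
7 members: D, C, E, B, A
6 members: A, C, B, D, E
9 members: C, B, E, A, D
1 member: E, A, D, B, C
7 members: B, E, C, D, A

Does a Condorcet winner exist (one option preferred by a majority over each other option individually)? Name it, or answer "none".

C vs B: 22–12 for C.
C vs D: 22–12 for C.
C vs E: 22–12 for C.
C vs A: 27–7 for C.
C beats every other option head-to-head.

C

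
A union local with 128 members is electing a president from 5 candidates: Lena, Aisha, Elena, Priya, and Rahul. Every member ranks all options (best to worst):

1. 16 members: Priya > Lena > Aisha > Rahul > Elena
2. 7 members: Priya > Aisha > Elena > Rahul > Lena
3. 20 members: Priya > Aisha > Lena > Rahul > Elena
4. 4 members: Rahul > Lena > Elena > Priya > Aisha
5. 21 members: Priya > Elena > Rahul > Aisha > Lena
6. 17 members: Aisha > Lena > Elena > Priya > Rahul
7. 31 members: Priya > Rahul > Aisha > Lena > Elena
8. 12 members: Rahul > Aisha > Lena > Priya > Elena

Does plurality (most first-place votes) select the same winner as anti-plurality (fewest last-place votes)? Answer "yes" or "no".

Plurality — first-place votes: Lena 0, Aisha 17, Elena 0, Priya 95, Rahul 16. Winner: Priya.
Anti-plurality — last-place votes: Lena 28, Aisha 4, Elena 79, Priya 0, Rahul 17. Winner: Priya.
The two methods agree.

yes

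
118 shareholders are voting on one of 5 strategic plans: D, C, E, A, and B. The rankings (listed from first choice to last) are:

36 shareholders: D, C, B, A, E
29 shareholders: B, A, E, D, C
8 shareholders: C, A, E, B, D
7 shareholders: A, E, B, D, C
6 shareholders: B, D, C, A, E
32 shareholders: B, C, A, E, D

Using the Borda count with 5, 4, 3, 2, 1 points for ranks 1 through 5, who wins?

D: 36·5 + 29·2 + 8·1 + 7·2 + 6·4 + 32·1 = 316
C: 36·4 + 29·1 + 8·5 + 7·1 + 6·3 + 32·4 = 366
E: 36·1 + 29·3 + 8·3 + 7·4 + 6·1 + 32·2 = 245
A: 36·2 + 29·4 + 8·4 + 7·5 + 6·2 + 32·3 = 363
B: 36·3 + 29·5 + 8·2 + 7·3 + 6·5 + 32·5 = 480
B has the highest Borda score (480).

B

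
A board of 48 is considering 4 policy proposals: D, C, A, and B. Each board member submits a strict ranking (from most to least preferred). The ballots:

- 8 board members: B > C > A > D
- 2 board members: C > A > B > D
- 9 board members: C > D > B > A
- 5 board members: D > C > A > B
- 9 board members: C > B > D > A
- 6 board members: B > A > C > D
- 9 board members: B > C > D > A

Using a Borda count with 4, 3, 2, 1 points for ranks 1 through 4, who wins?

C

D: 8·1 + 2·1 + 9·3 + 5·4 + 9·2 + 6·1 + 9·2 = 99
C: 8·3 + 2·4 + 9·4 + 5·3 + 9·4 + 6·2 + 9·3 = 158
A: 8·2 + 2·3 + 9·1 + 5·2 + 9·1 + 6·3 + 9·1 = 77
B: 8·4 + 2·2 + 9·2 + 5·1 + 9·3 + 6·4 + 9·4 = 146
C has the highest Borda score (158).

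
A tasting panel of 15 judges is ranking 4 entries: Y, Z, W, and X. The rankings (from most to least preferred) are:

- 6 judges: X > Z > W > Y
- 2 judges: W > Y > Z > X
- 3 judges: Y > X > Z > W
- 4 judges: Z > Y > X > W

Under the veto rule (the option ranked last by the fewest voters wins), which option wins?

Z

Last-place votes: Y 6, Z 0, W 7, X 2.
Z is ranked last by the fewest voters, so Z wins.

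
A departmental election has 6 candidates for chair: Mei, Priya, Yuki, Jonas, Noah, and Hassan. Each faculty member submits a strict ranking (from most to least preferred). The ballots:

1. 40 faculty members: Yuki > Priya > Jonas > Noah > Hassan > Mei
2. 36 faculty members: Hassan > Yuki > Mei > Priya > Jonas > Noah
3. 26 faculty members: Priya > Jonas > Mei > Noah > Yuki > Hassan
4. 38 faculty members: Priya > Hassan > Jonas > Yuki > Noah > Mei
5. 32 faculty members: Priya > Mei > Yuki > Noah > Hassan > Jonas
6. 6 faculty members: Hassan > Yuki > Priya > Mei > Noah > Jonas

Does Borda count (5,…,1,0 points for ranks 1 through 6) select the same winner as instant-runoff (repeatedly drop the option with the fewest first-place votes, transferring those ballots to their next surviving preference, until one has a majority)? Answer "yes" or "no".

yes

Borda — scores: Mei 326, Priya 730, Yuki 566, Jonas 374, Noah 240, Hassan 434. Winner: Priya.
Instant-runoff — R1 Mei 0, Priya 96, Yuki 40, Jonas 0, Noah 0, Hassan 42 (Priya winner). Winner: Priya.
The two methods agree.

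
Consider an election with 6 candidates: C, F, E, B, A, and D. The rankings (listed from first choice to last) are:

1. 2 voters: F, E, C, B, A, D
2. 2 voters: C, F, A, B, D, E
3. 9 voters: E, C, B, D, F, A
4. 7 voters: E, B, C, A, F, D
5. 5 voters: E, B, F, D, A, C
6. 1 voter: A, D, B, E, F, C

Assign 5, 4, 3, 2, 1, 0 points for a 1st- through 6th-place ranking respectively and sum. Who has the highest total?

C: 2·3 + 2·5 + 9·4 + 7·3 + 5·0 + 1·0 = 73
F: 2·5 + 2·4 + 9·1 + 7·1 + 5·3 + 1·1 = 50
E: 2·4 + 2·0 + 9·5 + 7·5 + 5·5 + 1·2 = 115
B: 2·2 + 2·2 + 9·3 + 7·4 + 5·4 + 1·3 = 86
A: 2·1 + 2·3 + 9·0 + 7·2 + 5·1 + 1·5 = 32
D: 2·0 + 2·1 + 9·2 + 7·0 + 5·2 + 1·4 = 34
E has the highest Borda score (115).

E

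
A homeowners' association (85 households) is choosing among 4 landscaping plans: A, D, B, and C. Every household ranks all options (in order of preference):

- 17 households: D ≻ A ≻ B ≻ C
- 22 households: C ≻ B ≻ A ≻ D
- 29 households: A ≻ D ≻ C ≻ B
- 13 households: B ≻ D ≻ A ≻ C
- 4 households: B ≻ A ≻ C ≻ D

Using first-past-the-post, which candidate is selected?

A

First-place votes: A 29, D 17, B 17, C 22.
A has the most first-place votes.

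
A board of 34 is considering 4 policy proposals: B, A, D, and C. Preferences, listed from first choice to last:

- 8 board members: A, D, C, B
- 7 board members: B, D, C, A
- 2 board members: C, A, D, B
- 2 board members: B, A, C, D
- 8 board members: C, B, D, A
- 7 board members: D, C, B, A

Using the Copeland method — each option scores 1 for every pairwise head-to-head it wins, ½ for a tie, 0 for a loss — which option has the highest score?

B: beats A; ties D; loses to C → score 1.5.
A: loses to B, D, and C → score 0.
D: beats A and C; ties B → score 2.5.
C: beats B and A; loses to D → score 2.
D has the best pairwise record.

D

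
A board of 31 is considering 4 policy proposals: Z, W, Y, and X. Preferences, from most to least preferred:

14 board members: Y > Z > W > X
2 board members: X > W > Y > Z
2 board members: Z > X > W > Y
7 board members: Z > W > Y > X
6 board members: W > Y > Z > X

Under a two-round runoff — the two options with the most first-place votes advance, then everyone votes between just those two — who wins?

Round 1 first-place votes: Z 9, W 6, Y 14, X 2.
Y and Z advance.
Runoff: Y is preferred to Z by 22 voters; Z by 9.
Y wins the runoff.

Y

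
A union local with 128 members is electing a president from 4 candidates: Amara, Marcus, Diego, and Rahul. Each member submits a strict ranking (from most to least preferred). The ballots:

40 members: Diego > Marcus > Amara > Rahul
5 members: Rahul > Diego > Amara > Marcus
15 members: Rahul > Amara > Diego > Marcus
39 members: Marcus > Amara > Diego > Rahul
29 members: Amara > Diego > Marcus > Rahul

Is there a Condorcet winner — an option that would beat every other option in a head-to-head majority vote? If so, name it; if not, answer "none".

Checking pairwise contests:
Marcus beats Amara 79–49.
Diego beats Marcus 89–39.
Amara beats Diego 83–45.
Amara beats Rahul 108–20.
Every option loses at least one head-to-head, so there is no Condorcet winner.

none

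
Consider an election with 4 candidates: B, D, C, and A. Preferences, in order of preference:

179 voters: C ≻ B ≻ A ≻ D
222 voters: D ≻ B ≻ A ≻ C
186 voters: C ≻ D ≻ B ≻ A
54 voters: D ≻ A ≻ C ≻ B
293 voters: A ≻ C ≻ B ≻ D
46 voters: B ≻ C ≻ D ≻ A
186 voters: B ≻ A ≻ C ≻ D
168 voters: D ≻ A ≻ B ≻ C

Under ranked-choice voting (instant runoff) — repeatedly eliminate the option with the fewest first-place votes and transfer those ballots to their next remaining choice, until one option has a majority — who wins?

D

Round 1: B 232, D 444, C 365, A 293. Eliminate B.
Round 2: D 444, C 411, A 479. Eliminate C.
Round 3: D 676, A 658. D has a majority.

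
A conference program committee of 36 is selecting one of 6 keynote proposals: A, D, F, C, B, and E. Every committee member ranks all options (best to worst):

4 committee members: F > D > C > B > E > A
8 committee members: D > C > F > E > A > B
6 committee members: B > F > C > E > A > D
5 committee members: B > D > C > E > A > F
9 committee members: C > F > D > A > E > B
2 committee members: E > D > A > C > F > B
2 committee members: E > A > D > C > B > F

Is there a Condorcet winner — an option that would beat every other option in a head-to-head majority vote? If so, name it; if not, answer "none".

Checking pairwise contests:
D beats A 28–8.
F beats D 19–17.
C beats F 26–10.
D beats C 21–15.
A beats B 21–15.
D beats E 26–10.
Every option loses at least one head-to-head, so there is no Condorcet winner.

none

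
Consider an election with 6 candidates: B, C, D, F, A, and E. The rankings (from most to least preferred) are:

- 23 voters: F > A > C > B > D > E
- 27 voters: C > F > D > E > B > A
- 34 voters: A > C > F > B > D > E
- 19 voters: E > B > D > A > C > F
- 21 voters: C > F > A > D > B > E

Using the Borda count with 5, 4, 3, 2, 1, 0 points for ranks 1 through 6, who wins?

C

B: 23·2 + 27·1 + 34·2 + 19·4 + 21·1 = 238
C: 23·3 + 27·5 + 34·4 + 19·1 + 21·5 = 464
D: 23·1 + 27·3 + 34·1 + 19·3 + 21·2 = 237
F: 23·5 + 27·4 + 34·3 + 19·0 + 21·4 = 409
A: 23·4 + 27·0 + 34·5 + 19·2 + 21·3 = 363
E: 23·0 + 27·2 + 34·0 + 19·5 + 21·0 = 149
C has the highest Borda score (464).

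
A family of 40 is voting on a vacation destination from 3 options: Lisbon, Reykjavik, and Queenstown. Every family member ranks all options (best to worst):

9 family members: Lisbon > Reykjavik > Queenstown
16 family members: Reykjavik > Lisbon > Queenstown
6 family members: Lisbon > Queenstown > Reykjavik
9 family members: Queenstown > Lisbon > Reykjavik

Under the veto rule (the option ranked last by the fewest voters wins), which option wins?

Last-place votes: Lisbon 0, Reykjavik 15, Queenstown 25.
Lisbon is ranked last by the fewest voters, so Lisbon wins.

Lisbon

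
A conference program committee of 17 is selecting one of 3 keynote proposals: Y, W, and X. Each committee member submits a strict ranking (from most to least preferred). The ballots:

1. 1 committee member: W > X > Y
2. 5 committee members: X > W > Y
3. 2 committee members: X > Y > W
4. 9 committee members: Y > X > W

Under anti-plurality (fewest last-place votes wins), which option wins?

X

Last-place votes: Y 6, W 11, X 0.
X is ranked last by the fewest voters, so X wins.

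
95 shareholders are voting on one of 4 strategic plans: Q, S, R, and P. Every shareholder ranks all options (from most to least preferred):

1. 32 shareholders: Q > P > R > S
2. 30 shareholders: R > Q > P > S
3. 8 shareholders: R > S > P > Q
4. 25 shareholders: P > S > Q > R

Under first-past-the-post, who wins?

First-place votes: Q 32, S 0, R 38, P 25.
R has the most first-place votes.

R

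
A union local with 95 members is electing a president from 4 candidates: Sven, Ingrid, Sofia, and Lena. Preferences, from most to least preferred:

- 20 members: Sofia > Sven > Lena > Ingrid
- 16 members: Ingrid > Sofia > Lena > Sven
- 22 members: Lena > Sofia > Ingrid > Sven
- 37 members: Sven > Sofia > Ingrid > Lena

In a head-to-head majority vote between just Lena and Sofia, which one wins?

Sofia

Voters preferring Lena to Sofia: 22; preferring Sofia to Lena: 73.
Sofia wins the head-to-head.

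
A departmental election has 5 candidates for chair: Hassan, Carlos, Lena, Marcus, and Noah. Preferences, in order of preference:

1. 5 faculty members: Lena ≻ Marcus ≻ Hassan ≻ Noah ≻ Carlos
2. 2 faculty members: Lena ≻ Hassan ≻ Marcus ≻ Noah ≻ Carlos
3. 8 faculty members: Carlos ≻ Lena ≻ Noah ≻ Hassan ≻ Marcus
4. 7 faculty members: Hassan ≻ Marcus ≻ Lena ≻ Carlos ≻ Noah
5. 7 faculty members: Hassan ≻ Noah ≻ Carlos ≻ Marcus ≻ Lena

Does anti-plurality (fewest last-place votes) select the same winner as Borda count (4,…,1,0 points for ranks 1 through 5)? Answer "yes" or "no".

Anti-plurality — last-place votes: Hassan 0, Carlos 7, Lena 7, Marcus 8, Noah 7. Winner: Hassan.
Borda — scores: Hassan 80, Carlos 53, Lena 66, Marcus 47, Noah 44. Winner: Hassan.
The two methods agree.

yes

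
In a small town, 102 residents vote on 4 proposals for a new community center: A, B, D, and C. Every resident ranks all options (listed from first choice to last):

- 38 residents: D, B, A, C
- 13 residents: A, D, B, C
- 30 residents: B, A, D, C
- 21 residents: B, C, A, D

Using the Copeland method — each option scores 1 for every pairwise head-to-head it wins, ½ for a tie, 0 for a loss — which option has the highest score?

B

A: beats D and C; loses to B → score 2.
B: beats A and C; ties D → score 2.5.
D: beats C; ties B; loses to A → score 1.5.
C: loses to A, B, and D → score 0.
B has the best pairwise record.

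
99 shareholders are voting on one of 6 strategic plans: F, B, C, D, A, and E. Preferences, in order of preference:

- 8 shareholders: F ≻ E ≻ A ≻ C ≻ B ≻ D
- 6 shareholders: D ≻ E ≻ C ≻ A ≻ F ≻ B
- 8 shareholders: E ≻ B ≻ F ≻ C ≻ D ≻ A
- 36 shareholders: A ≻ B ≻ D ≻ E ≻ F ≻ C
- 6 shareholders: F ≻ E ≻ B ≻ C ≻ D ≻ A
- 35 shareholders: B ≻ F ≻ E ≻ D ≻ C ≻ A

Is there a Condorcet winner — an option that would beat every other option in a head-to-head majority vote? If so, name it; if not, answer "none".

Checking pairwise contests:
B beats F 79–20.
A beats B 50–49.
F beats C 93–6.
F beats D 57–42.
F beats A 57–42.
B beats E 71–28.
Every option loses at least one head-to-head, so there is no Condorcet winner.

none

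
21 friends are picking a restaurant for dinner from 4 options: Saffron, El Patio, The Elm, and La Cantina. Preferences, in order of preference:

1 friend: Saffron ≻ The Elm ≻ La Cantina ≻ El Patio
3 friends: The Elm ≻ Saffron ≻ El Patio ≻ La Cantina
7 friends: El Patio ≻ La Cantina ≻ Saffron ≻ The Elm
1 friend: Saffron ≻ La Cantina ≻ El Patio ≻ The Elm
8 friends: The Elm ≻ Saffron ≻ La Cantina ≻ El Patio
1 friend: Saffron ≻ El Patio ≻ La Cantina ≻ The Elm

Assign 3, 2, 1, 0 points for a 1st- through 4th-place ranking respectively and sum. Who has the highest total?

Saffron

Saffron: 1·3 + 3·2 + 7·1 + 1·3 + 8·2 + 1·3 = 38
El Patio: 1·0 + 3·1 + 7·3 + 1·1 + 8·0 + 1·2 = 27
The Elm: 1·2 + 3·3 + 7·0 + 1·0 + 8·3 + 1·0 = 35
La Cantina: 1·1 + 3·0 + 7·2 + 1·2 + 8·1 + 1·1 = 26
Saffron has the highest Borda score (38).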